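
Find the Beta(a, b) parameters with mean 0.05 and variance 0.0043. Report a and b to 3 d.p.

By moment matching, a+b = μ(1−μ)/σ² − 1 = (0.05·0.95)/0.0043 − 1 = 11.0465 − 1 = 10.0465.
Since a/(a+b) = μ, a = 0.05·10.0465 = 0.502 and b = 0.95·10.0465 = 9.544.

a = 0.502, b = 9.544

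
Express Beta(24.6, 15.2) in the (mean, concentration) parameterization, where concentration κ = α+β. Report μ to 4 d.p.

μ = 0.6181, κ = 39.8

κ = α+β = 24.6+15.2 = 39.8; μ = α/κ = 24.6/39.8 = 0.6181.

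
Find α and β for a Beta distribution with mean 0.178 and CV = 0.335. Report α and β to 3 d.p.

Var = (CV·μ)² = (0.335×0.178)² = 0.003556.
α+β = μ(1−μ)/Var − 1 = 0.146316/0.003556 − 1 = 40.1493.
Thus α = 0.178·40.1493 = 7.147 and β = 0.822·40.1493 = 33.003.

α = 7.147, β = 33.003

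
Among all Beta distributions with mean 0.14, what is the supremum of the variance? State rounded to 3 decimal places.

For fixed mean μ the Beta variance is μ(1−μ)/(α+β+1), increasing as α+β decreases.
Its least upper bound (not attained) is μ(1−μ) = 0.14·0.86 = 0.120.

0.120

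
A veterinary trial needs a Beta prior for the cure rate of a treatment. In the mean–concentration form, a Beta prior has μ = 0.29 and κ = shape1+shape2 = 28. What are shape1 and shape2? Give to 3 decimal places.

shape1 = μκ = 0.29×28 = 8.120 and shape2 = (1−μ)κ = 0.71×28 = 19.880.

shape1 = 8.120, shape2 = 19.880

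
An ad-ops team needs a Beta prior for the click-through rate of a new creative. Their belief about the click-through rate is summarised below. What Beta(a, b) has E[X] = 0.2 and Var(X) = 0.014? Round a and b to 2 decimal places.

a = 2.09, b = 8.34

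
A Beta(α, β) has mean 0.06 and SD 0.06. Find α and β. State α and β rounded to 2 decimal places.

α = 0.88, β = 13.79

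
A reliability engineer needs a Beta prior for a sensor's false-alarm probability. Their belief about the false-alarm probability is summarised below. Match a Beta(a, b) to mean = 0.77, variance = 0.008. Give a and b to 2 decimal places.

Let s = a+b. The Beta variance is μ(1−μ)/(s+1).
So s+1 = μ(1−μ)/σ² = (0.77×0.23)/0.008 = 0.1771/0.008 = 22.1375, giving s = 21.1375.
Then a = μs = 0.77×21.1375 = 16.28 and b = (1−μ)s = 0.23×21.1375 = 4.86.

a = 16.28, b = 4.86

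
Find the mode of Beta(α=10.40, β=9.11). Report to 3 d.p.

The density x^(α−1)(1−x)^(β−1) is maximised at (α−1)/(α+β−2) = 9.40/17.51 = 0.537.

0.537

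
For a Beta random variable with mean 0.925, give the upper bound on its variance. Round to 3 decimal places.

For fixed mean μ the Beta variance is μ(1−μ)/(α+β+1), increasing as α+β decreases.
Its least upper bound (not attained) is μ(1−μ) = 0.925·0.075 = 0.069.

0.069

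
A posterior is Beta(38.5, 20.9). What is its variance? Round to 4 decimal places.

α+β = 59.4 and αβ = 804.65, so Var = αβ/[(α+β)²(α+β+1)] = 804.65/213112.944 = 0.0038.

0.0038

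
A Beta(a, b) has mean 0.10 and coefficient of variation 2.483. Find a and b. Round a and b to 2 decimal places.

Var = (CV·μ)² = (2.483×0.10)² = 0.061653.
a+b = μ(1−μ)/Var − 1 = 0.0900/0.061653 − 1 = 0.4598.
Thus a = 0.10·0.4598 = 0.05 and b = 0.90·0.4598 = 0.41.

a = 0.05, b = 0.41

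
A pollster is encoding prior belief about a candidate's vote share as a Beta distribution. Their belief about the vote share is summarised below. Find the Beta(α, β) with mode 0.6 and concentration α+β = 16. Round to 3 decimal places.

α = 9.400, β = 6.600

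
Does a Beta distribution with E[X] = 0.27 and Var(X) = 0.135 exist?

Yes

A Beta with mean μ has variance μ(1−μ)/(α+β+1) < μ(1−μ).
Here μ(1−μ) = 0.27×0.73 = 0.1971, and 0.135 < 0.1971.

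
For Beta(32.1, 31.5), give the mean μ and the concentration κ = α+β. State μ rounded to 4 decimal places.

κ = α+β = 32.1+31.5 = 63.6; μ = α/κ = 32.1/63.6 = 0.5047.

μ = 0.5047, κ = 63.6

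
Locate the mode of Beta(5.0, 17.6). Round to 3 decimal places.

The density x^(α−1)(1−x)^(β−1) is maximised at (α−1)/(α+β−2) = 4.0/20.6 = 0.194.

0.194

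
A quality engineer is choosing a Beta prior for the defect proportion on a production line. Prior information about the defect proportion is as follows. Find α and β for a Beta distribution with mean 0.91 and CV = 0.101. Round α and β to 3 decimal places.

σ = CV·μ = 0.101×0.91 = 0.09191, so σ² = 0.008447.
s+1 = μ(1−μ)/σ² = 0.0819/0.008447 = 9.6952, so s = α+β = 8.6952.
α = μs = 7.913, β = (1−μ)s = 0.783.

α = 7.913, β = 0.783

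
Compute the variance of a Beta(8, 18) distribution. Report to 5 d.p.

α+β = 26 and αβ = 144, so Var = αβ/[(α+β)²(α+β+1)] = 144/18252 = 0.00789.

0.00789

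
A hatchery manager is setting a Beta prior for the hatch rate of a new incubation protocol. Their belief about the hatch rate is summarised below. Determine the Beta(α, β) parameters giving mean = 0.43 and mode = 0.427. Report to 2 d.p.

α = 20.93, β = 27.74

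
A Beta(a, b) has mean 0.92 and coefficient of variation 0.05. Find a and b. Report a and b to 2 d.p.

a = 31.08, b = 2.70

σ = CV·μ = 0.05×0.92 = 0.04600, so σ² = 0.002116.
s+1 = μ(1−μ)/σ² = 0.0736/0.002116 = 34.7826, so s = a+b = 33.7826.
a = μs = 31.08, b = (1−μ)s = 2.70.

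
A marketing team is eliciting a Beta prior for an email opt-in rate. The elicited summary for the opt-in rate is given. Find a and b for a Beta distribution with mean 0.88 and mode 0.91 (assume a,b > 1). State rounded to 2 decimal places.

a = 24.05, b = 3.28

Let s = a+b. Mean gives a = μs = 0.88s; mode gives (a−1)/(s−2) = 0.91.
Substituting: 0.88s − 1 = 0.91(s−2) = 0.91s − 1.82, so -0.03s = -0.82 and s = 27.3333.
Then a = 0.88×27.3333 = 24.05 and b = s−a = 3.28.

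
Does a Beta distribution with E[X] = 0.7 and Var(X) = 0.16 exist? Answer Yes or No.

The Beta variance bound is σ² < μ(1−μ).
Here μ(1−μ) = 0.7×0.3 = 0.21, and 0.16 < 0.21.

Yes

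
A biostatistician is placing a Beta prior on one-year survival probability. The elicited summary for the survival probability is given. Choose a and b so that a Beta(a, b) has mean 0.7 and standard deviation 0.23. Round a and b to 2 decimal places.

a = 2.08, b = 0.89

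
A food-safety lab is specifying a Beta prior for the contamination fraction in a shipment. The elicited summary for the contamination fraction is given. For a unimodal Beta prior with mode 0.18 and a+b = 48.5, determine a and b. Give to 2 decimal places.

a = 9.37, b = 39.13

Since the density peak of Beta(a,b) is at (a−1)/(a+b−2),
a = 1 + 0.18(48.5−2) = 9.37 and b = 48.5 − 9.37 = 39.13.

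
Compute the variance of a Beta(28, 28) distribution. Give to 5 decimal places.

μ = 28/56 = 0.500000; Var = μ(1−μ)/(α+β+1) = 0.2500000/57 = 0.00439.

0.00439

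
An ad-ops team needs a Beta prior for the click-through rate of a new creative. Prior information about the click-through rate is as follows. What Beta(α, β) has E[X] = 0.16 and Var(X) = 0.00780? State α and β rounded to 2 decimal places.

α = 2.60, β = 13.63

Write ν = α+β; then α = μν and Var = μ(1−μ)/(ν+1).
ν = μ(1−μ)/Var − 1 = 0.1344/0.00780 − 1 = 16.2308.
α = 0.16·16.2308 = 2.60, β = 0.84·16.2308 = 13.63.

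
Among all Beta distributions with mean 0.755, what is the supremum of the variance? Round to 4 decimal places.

Var = μ(1−μ)/(α+β+1), which approaches μ(1−μ) as α+β → 0.
So the supremum is μ(1−μ) = 0.755×0.245 = 0.1850.

0.1850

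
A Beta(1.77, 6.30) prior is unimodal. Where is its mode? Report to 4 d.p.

0.1269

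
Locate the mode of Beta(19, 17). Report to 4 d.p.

With α,β > 1, mode = (α−1)/(α+β−2) = 18/34 = 0.5294.

0.5294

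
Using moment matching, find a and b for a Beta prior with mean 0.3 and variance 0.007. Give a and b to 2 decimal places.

a = 8.70, b = 20.30

Write ν = a+b; then a = μν and Var = μ(1−μ)/(ν+1).
ν = μ(1−μ)/Var − 1 = 0.21/0.007 − 1 = 29.0000.
a = 0.3·29.0000 = 8.70, b = 0.7·29.0000 = 20.30.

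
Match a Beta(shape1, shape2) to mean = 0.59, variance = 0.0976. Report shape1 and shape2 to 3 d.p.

By moment matching, shape1+shape2 = μ(1−μ)/σ² − 1 = (0.59·0.41)/0.0976 − 1 = 2.4785 − 1 = 1.4785.
Since shape1/(shape1+shape2) = μ, shape1 = 0.59·1.4785 = 0.872 and shape2 = 0.41·1.4785 = 0.606.

shape1 = 0.872, shape2 = 0.606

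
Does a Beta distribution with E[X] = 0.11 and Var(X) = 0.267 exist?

The Beta variance bound is σ² < μ(1−μ).
Here μ(1−μ) = 0.11×0.89 = 0.0979, and 0.267 ≥ 0.0979.

No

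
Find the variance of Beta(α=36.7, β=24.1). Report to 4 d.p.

α+β = 60.8 and αβ = 884.47, so Var = αβ/[(α+β)²(α+β+1)] = 884.47/228452.352 = 0.0039.

0.0039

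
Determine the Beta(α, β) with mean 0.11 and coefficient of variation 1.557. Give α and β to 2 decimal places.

Var = (CV·μ)² = (1.557×0.11)² = 0.029333.
α+β = μ(1−μ)/Var − 1 = 0.0979/0.029333 − 1 = 2.3375.
Thus α = 0.11·2.3375 = 0.26 and β = 0.89·2.3375 = 2.08.

α = 0.26, β = 2.08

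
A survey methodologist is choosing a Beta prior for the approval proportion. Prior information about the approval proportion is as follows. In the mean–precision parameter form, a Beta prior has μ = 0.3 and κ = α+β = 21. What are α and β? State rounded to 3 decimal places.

Split κ in proportion μ : (1−μ): α = 0.3·21 = 6.300, β = 21 − 6.300 = 14.700.

α = 6.300, β = 14.700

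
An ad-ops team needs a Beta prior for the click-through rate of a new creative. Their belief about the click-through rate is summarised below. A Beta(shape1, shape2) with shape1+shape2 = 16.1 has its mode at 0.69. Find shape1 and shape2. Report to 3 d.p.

Since the density peak of Beta(shape1,shape2) is at (shape1−1)/(shape1+shape2−2),
shape1 = 1 + 0.69(16.1−2) = 10.729 and shape2 = 16.1 − 10.729 = 5.371.

shape1 = 10.729, shape2 = 5.371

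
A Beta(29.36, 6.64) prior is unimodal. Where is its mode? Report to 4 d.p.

The density x^(α−1)(1−x)^(β−1) is maximised at (α−1)/(α+β−2) = 28.36/34.00 = 0.8341.

0.8341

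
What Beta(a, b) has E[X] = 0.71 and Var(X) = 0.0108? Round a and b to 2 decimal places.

By moment matching, a+b = μ(1−μ)/σ² − 1 = (0.71·0.29)/0.0108 − 1 = 19.0648 − 1 = 18.0648.
Since a/(a+b) = μ, a = 0.71·18.0648 = 12.83 and b = 0.29·18.0648 = 5.24.

a = 12.83, b = 5.24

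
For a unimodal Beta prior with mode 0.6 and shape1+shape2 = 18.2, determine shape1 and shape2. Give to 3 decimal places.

shape1 = 10.720, shape2 = 7.480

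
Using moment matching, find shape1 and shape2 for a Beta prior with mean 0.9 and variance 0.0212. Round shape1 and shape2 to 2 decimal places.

By moment matching, shape1+shape2 = μ(1−μ)/σ² − 1 = (0.9·0.1)/0.0212 − 1 = 4.2453 − 1 = 3.2453.
Since shape1/(shape1+shape2) = μ, shape1 = 0.9·3.2453 = 2.92 and shape2 = 0.1·3.2453 = 0.32.

shape1 = 2.92, shape2 = 0.32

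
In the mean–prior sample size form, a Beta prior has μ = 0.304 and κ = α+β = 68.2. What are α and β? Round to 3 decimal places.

α = μκ = 0.304×68.2 = 20.733 and β = (1−μ)κ = 0.696×68.2 = 47.467.

α = 20.733, β = 47.467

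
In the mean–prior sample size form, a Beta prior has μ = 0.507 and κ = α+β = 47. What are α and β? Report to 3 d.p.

α = 23.829, β = 23.171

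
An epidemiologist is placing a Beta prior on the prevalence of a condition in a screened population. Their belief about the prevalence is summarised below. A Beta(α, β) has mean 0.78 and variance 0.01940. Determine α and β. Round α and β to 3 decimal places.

α = 6.119, β = 1.726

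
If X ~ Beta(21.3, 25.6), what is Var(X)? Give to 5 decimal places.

α+β = 46.9 and αβ = 545.28, so Var = αβ/[(α+β)²(α+β+1)] = 545.28/105361.319 = 0.00518.

0.00518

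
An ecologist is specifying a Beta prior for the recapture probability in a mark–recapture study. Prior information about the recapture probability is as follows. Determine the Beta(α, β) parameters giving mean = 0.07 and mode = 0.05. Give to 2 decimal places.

α = 3.15, β = 41.85

With s = α+β: μ = α/s and mode = (α−1)/(s−2). Eliminating α = μs,
μs − 1 = m(s−2) ⇒ s(μ−m) = 1−2m ⇒ s = 0.90/0.02 = 45.0000.
So α = μs = 3.15, β = (1−μ)s = 41.85.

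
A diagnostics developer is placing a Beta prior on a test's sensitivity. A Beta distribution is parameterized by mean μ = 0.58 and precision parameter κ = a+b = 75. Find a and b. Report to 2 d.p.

a = μκ = 0.58×75 = 43.50 and b = (1−μ)κ = 0.42×75 = 31.50.

a = 43.50, b = 31.50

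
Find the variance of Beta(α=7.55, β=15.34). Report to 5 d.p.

0.00925

μ = 7.55/22.89 = 0.329838; Var = μ(1−μ)/(α+β+1) = 0.2210450/23.89 = 0.00925.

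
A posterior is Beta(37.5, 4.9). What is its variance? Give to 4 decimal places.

μ = 37.5/42.4 = 0.884434; Var = μ(1−μ)/(α+β+1) = 0.1022105/43.4 = 0.0024.

0.0024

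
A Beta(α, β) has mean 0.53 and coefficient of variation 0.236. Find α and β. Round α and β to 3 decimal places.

σ = CV·μ = 0.236×0.53 = 0.12508, so σ² = 0.015645.
s+1 = μ(1−μ)/σ² = 0.2491/0.015645 = 15.9220, so s = α+β = 14.9220.
α = μs = 7.909, β = (1−μ)s = 7.013.

α = 7.909, β = 7.013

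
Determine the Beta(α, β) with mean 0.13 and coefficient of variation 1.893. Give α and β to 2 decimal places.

Var = (CV·μ)² = (1.893×0.13)² = 0.060560.
α+β = μ(1−μ)/Var − 1 = 0.1131/0.060560 − 1 = 0.8676.
Thus α = 0.13·0.8676 = 0.11 and β = 0.87·0.8676 = 0.75.

α = 0.11, β = 0.75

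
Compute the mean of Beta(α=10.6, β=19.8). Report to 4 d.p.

0.3487

The Beta mean is α/(α+β) = 10.6/(10.6+19.8) = 0.3487.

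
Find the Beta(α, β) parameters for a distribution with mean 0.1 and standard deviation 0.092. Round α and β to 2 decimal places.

First σ² = 0.008464. Setting α = μn, β = (1−μ)n with n = α+β,
μ(1−μ)/(n+1) = 0.008464 ⇒ n+1 = 0.09/0.008464 = 10.6333 ⇒ n = 9.6333.
Hence α = 0.1×9.6333 = 0.96, β = 0.9×9.6333 = 8.67.

α = 0.96, β = 8.67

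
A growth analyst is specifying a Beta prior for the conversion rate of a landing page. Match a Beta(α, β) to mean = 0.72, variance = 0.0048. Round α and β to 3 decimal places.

Write ν = α+β; then α = μν and Var = μ(1−μ)/(ν+1).
ν = μ(1−μ)/Var − 1 = 0.2016/0.0048 − 1 = 41.0000.
α = 0.72·41.0000 = 29.520, β = 0.28·41.0000 = 11.480.

α = 29.520, β = 11.480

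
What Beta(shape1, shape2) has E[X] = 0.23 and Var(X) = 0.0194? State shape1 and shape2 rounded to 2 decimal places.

shape1 = 1.87, shape2 = 6.26

By moment matching, shape1+shape2 = μ(1−μ)/σ² − 1 = (0.23·0.77)/0.0194 − 1 = 9.1289 − 1 = 8.1289.
Since shape1/(shape1+shape2) = μ, shape1 = 0.23·8.1289 = 1.87 and shape2 = 0.77·8.1289 = 6.26.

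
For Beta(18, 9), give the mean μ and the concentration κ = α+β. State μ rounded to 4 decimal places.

μ = 0.6667, κ = 27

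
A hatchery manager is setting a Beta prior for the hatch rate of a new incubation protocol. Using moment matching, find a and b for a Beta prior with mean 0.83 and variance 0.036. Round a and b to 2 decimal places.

a = 2.42, b = 0.50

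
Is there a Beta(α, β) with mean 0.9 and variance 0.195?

No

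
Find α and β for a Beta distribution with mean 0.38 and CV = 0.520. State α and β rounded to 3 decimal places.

σ = CV·μ = 0.520×0.38 = 0.19760, so σ² = 0.039046.
s+1 = μ(1−μ)/σ² = 0.2356/0.039046 = 6.0339, so s = α+β = 5.0339.
α = μs = 1.913, β = (1−μ)s = 3.121.

α = 1.913, β = 3.121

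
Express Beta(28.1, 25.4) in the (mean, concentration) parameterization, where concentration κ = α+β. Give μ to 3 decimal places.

κ = α+β = 28.1+25.4 = 53.5; μ = α/κ = 28.1/53.5 = 0.525.

μ = 0.525, κ = 53.5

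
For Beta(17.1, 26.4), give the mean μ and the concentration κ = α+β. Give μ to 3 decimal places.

κ = α+β = 17.1+26.4 = 43.5; μ = α/κ = 17.1/43.5 = 0.393.

μ = 0.393, κ = 43.5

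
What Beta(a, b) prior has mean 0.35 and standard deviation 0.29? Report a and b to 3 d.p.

a = 0.597, b = 1.108

σ² = 0.29² = 0.0841.
With s = a+b, Var = μ(1−μ)/(s+1), so s+1 = (0.35×0.65)/0.0841 = 2.7051 and s = 1.7051.
a = μs = 0.597, b = (1−μ)s = 1.108.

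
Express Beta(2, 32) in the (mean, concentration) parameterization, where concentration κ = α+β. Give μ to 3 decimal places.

κ = α+β = 2+32 = 34; μ = α/κ = 2/34 = 0.059.

μ = 0.059, κ = 34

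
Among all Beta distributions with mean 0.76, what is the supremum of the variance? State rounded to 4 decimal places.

For fixed mean μ the Beta variance is μ(1−μ)/(α+β+1), increasing as α+β decreases.
Its least upper bound (not attained) is μ(1−μ) = 0.76·0.24 = 0.1824.

0.1824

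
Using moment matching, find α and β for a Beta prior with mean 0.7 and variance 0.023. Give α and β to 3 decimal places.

α = 5.691, β = 2.439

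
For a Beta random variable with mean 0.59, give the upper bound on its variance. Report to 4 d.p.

0.2419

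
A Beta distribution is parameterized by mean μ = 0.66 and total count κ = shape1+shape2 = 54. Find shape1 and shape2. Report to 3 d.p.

Split κ in proportion μ : (1−μ): shape1 = 0.66·54 = 35.640, shape2 = 54 − 35.640 = 18.360.

shape1 = 35.640, shape2 = 18.360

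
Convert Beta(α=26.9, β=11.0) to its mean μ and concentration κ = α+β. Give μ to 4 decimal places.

κ = α+β = 26.9+11.0 = 37.9; μ = α/κ = 26.9/37.9 = 0.7098.

μ = 0.7098, κ = 37.9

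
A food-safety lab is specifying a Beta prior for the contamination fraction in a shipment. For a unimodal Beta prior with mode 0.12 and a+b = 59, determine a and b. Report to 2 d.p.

Since the density peak of Beta(a,b) is at (a−1)/(a+b−2),
a = 1 + 0.12(59−2) = 7.84 and b = 59 − 7.84 = 51.16.

a = 7.84, b = 51.16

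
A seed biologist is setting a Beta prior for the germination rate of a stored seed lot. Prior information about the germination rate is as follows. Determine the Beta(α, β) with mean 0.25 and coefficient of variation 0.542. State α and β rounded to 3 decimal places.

α = 2.303, β = 6.909

σ = CV·μ = 0.542×0.25 = 0.13550, so σ² = 0.018360.
s+1 = μ(1−μ)/σ² = 0.1875/0.018360 = 10.2123, so s = α+β = 9.2123.
α = μs = 2.303, β = (1−μ)s = 6.909.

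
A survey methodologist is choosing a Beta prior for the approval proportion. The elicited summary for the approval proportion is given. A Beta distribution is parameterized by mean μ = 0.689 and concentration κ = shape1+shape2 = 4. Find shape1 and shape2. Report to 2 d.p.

shape1 = 2.76, shape2 = 1.24

Split κ in proportion μ : (1−μ): shape1 = 0.689·4 = 2.76, shape2 = 4 − 2.76 = 1.24.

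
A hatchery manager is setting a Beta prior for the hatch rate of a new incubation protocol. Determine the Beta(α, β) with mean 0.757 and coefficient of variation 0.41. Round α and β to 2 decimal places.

σ = CV·μ = 0.41×0.757 = 0.31037, so σ² = 0.096330.
s+1 = μ(1−μ)/σ² = 0.183951/0.096330 = 1.9096, so s = α+β = 0.9096.
α = μs = 0.69, β = (1−μ)s = 0.22.

α = 0.69, β = 0.22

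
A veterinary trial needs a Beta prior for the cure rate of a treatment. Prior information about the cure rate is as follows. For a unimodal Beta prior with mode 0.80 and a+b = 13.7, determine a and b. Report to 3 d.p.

Mode = (a−1)/(κ−2) with κ = a+b, so a−1 = 0.80·11.7 = 9.360.
a = 10.360; b = κ − a = 3.340.

a = 10.360, b = 3.340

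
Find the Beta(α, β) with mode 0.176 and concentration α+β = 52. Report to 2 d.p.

Since the density peak of Beta(α,β) is at (α−1)/(α+β−2),
α = 1 + 0.176(52−2) = 9.80 and β = 52 − 9.80 = 42.20.

α = 9.80, β = 42.20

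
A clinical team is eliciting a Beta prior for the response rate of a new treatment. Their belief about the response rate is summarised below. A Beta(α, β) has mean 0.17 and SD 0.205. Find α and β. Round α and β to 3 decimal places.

σ² = 0.205² = 0.042025.
With s = α+β, Var = μ(1−μ)/(s+1), so s+1 = (0.17×0.83)/0.042025 = 3.3575 and s = 2.3575.
α = μs = 0.401, β = (1−μ)s = 1.957.

α = 0.401, β = 1.957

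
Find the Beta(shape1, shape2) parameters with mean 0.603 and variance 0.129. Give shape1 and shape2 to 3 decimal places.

shape1 = 0.516, shape2 = 0.340

Write ν = shape1+shape2; then shape1 = μν and Var = μ(1−μ)/(ν+1).
ν = μ(1−μ)/Var − 1 = 0.239391/0.129 − 1 = 0.8557.
shape1 = 0.603·0.8557 = 0.516, shape2 = 0.397·0.8557 = 0.340.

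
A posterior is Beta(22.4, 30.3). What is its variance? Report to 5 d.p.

0.00455

μ = 22.4/52.7 = 0.425047; Var = μ(1−μ)/(α+β+1) = 0.2443821/53.7 = 0.00455.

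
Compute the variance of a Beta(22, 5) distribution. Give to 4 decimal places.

α+β = 27 and αβ = 110, so Var = αβ/[(α+β)²(α+β+1)] = 110/20412 = 0.0054.

0.0054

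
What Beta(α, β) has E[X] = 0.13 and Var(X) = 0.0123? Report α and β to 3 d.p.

α = 1.065, β = 7.130

Write ν = α+β; then α = μν and Var = μ(1−μ)/(ν+1).
ν = μ(1−μ)/Var − 1 = 0.1131/0.0123 − 1 = 8.1951.
α = 0.13·8.1951 = 1.065, β = 0.87·8.1951 = 7.130.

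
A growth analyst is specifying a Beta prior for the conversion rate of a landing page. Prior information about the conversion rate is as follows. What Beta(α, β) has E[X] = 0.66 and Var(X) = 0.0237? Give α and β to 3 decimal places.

Write ν = α+β; then α = μν and Var = μ(1−μ)/(ν+1).
ν = μ(1−μ)/Var − 1 = 0.2244/0.0237 − 1 = 8.4684.
α = 0.66·8.4684 = 5.589, β = 0.34·8.4684 = 2.879.

α = 5.589, β = 2.879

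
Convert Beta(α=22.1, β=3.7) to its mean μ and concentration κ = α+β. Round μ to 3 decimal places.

κ = α+β = 22.1+3.7 = 25.8; μ = α/κ = 22.1/25.8 = 0.857.

μ = 0.857, κ = 25.8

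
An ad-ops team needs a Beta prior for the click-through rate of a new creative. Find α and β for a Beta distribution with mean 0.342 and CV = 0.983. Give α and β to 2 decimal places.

α = 0.34, β = 0.65

Var = (CV·μ)² = (0.983×0.342)² = 0.113021.
α+β = μ(1−μ)/Var − 1 = 0.225036/0.113021 − 1 = 0.9911.
Thus α = 0.342·0.9911 = 0.34 and β = 0.658·0.9911 = 0.65.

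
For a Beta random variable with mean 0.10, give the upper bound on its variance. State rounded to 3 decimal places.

0.090

For fixed mean μ the Beta variance is μ(1−μ)/(α+β+1), increasing as α+β decreases.
Its least upper bound (not attained) is μ(1−μ) = 0.10·0.90 = 0.090.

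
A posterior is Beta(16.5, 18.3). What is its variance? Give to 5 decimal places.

0.00696

μ = 16.5/34.8 = 0.474138; Var = μ(1−μ)/(α+β+1) = 0.2493312/35.8 = 0.00696.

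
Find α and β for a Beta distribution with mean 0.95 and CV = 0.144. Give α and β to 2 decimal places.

α = 1.46, β = 0.08

σ = CV·μ = 0.144×0.95 = 0.13680, so σ² = 0.018714.
s+1 = μ(1−μ)/σ² = 0.0475/0.018714 = 2.5382, so s = α+β = 1.5382.
α = μs = 1.46, β = (1−μ)s = 0.08.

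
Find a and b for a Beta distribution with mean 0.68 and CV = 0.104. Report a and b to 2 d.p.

a = 28.91, b = 13.60

Var = (CV·μ)² = (0.104×0.68)² = 0.005001.
a+b = μ(1−μ)/Var − 1 = 0.2176/0.005001 − 1 = 42.5085.
Thus a = 0.68·42.5085 = 28.91 and b = 0.32·42.5085 = 13.60.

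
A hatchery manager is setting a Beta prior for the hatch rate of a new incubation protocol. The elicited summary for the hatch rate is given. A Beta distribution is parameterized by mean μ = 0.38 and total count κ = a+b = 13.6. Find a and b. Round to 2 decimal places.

Split κ in proportion μ : (1−μ): a = 0.38·13.6 = 5.17, b = 13.6 − 5.17 = 8.43.

a = 5.17, b = 8.43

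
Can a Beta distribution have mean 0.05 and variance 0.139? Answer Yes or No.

No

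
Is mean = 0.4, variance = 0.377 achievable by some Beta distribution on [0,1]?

No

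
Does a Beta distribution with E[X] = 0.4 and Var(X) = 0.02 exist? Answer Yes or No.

Yes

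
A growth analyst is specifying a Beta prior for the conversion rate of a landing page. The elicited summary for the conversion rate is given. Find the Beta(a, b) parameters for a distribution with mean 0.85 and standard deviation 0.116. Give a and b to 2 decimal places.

a = 7.20, b = 1.27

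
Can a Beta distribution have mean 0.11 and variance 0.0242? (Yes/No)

The Beta variance bound is σ² < μ(1−μ).
Here μ(1−μ) = 0.11×0.89 = 0.0979, and 0.0242 < 0.0979.

Yes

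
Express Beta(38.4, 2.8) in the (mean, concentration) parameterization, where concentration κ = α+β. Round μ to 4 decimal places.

μ = 0.9320, κ = 41.2

κ = α+β = 38.4+2.8 = 41.2; μ = α/κ = 38.4/41.2 = 0.9320.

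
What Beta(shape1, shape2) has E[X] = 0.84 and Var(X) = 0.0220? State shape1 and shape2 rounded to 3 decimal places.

shape1 = 4.292, shape2 = 0.817

Write ν = shape1+shape2; then shape1 = μν and Var = μ(1−μ)/(ν+1).
ν = μ(1−μ)/Var − 1 = 0.1344/0.0220 − 1 = 5.1091.
shape1 = 0.84·5.1091 = 4.292, shape2 = 0.16·5.1091 = 0.817.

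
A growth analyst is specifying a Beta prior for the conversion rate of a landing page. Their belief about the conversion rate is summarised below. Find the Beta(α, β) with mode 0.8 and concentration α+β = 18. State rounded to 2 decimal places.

For α,β>1 the mode is (α−1)/(α+β−2), so α = mode·(κ−2)+1 = 0.8×16+1 = 13.80.
And β = (1−mode)·(κ−2)+1 = 0.2×16+1 = 4.20.

α = 13.80, β = 4.20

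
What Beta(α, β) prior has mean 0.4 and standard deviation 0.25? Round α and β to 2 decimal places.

First σ² = 0.0625. Setting α = μn, β = (1−μ)n with n = α+β,
μ(1−μ)/(n+1) = 0.0625 ⇒ n+1 = 0.24/0.0625 = 3.8400 ⇒ n = 2.8400.
Hence α = 0.4×2.8400 = 1.14, β = 0.6×2.8400 = 1.70.

α = 1.14, β = 1.70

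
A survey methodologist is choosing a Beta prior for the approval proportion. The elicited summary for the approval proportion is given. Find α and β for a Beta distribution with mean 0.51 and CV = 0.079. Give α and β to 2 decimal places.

σ = CV·μ = 0.079×0.51 = 0.04029, so σ² = 0.001623.
s+1 = μ(1−μ)/σ² = 0.2499/0.001623 = 153.9472, so s = α+β = 152.9472.
α = μs = 78.00, β = (1−μ)s = 74.94.

α = 78.00, β = 74.94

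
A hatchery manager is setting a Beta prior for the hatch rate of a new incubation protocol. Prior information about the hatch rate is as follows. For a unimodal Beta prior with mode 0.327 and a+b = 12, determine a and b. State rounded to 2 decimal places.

Since the density peak of Beta(a,b) is at (a−1)/(a+b−2),
a = 1 + 0.327(12−2) = 4.27 and b = 12 − 4.27 = 7.73.

a = 4.27, b = 7.73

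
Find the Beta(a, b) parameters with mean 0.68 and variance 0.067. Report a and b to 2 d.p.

Write ν = a+b; then a = μν and Var = μ(1−μ)/(ν+1).
ν = μ(1−μ)/Var − 1 = 0.2176/0.067 − 1 = 2.2478.
a = 0.68·2.2478 = 1.53, b = 0.32·2.2478 = 0.72.

a = 1.53, b = 0.72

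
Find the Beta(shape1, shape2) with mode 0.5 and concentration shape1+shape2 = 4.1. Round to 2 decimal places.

shape1 = 2.05, shape2 = 2.05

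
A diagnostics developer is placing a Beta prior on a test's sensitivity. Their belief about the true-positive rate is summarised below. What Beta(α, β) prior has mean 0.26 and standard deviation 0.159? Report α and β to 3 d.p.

α = 1.719, β = 4.892

Variance = 0.159² = 0.025281. The moment-matching identity α+β = μ(1−μ)/Var − 1 gives
α+β = 0.1924/0.025281 − 1 = 6.6105, so α = μ·6.6105 = 1.719 and β = (1−μ)·6.6105 = 4.892.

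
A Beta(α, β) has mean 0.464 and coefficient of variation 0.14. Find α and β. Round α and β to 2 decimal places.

α = 26.88, β = 31.05

σ = CV·μ = 0.14×0.464 = 0.06496, so σ² = 0.004220.
s+1 = μ(1−μ)/σ² = 0.248704/0.004220 = 58.9374, so s = α+β = 57.9374.
α = μs = 26.88, β = (1−μ)s = 31.05.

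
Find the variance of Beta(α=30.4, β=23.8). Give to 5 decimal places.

0.00446

Var = αβ/[(α+β)²(α+β+1)] = (30.4×23.8)/(54.2²×55.2) = 723.52/162157.728 = 0.00446.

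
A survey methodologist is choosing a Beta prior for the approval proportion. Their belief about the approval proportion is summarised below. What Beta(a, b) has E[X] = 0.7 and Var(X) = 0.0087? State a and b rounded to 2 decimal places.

a = 16.20, b = 6.94

By moment matching, a+b = μ(1−μ)/σ² − 1 = (0.7·0.3)/0.0087 − 1 = 24.1379 − 1 = 23.1379.
Since a/(a+b) = μ, a = 0.7·23.1379 = 16.20 and b = 0.3·23.1379 = 6.94.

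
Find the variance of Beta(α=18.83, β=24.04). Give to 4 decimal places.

μ = 18.83/42.87 = 0.439235; Var = μ(1−μ)/(α+β+1) = 0.2463076/43.87 = 0.0056.

0.0056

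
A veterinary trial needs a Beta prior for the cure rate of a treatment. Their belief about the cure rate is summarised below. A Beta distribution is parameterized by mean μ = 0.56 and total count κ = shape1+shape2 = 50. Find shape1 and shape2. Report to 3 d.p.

shape1 = μκ = 0.56×50 = 28.000 and shape2 = (1−μ)κ = 0.44×50 = 22.000.

shape1 = 28.000, shape2 = 22.000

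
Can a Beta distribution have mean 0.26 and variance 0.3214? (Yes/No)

For any Beta, Var(X) < E[X]·(1−E[X]).
Here μ(1−μ) = 0.26×0.74 = 0.1924, and 0.3214 ≥ 0.1924.

No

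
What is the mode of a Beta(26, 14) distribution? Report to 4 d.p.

With α,β > 1, mode = (α−1)/(α+β−2) = 25/38 = 0.6579.

0.6579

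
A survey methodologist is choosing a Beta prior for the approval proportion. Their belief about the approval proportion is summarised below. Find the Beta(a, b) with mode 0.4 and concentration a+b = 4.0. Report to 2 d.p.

a = 1.80, b = 2.20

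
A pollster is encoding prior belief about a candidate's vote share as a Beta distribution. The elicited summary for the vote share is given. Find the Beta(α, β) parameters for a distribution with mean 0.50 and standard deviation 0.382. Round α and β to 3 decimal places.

σ² = 0.382² = 0.145924.
With s = α+β, Var = μ(1−μ)/(s+1), so s+1 = (0.50×0.50)/0.145924 = 1.7132 and s = 0.7132.
α = μs = 0.357, β = (1−μ)s = 0.357.

α = 0.357, β = 0.357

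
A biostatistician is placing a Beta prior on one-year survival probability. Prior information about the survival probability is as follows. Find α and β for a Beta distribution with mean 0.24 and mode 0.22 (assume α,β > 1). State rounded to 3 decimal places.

α = 6.720, β = 21.280

With s = α+β: μ = α/s and mode = (α−1)/(s−2). Eliminating α = μs,
μs − 1 = m(s−2) ⇒ s(μ−m) = 1−2m ⇒ s = 0.56/0.02 = 28.0000.
So α = μs = 6.720, β = (1−μ)s = 21.280.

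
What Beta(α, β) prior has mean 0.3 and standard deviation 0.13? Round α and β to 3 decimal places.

Variance = 0.13² = 0.0169. The moment-matching identity α+β = μ(1−μ)/Var − 1 gives
α+β = 0.21/0.0169 − 1 = 11.4260, so α = μ·11.4260 = 3.428 and β = (1−μ)·11.4260 = 7.998.

α = 3.428, β = 7.998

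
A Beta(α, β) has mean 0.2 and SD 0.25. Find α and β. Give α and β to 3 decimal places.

α = 0.312, β = 1.248

Variance = 0.25² = 0.0625. The moment-matching identity α+β = μ(1−μ)/Var − 1 gives
α+β = 0.16/0.0625 − 1 = 1.5600, so α = μ·1.5600 = 0.312 and β = (1−μ)·1.5600 = 1.248.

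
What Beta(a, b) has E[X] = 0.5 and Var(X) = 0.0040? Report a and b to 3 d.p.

a = 30.750, b = 30.750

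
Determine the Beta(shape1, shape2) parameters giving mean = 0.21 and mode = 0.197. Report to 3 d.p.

shape1 = 9.789, shape2 = 36.826

With s = shape1+shape2: μ = shape1/s and mode = (shape1−1)/(s−2). Eliminating shape1 = μs,
μs − 1 = m(s−2) ⇒ s(μ−m) = 1−2m ⇒ s = 0.606/0.013 = 46.6154.
So shape1 = μs = 9.789, shape2 = (1−μ)s = 36.826.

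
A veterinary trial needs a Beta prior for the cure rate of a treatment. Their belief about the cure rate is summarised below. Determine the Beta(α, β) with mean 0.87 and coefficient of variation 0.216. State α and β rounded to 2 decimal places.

α = 1.92, β = 0.29

σ = CV·μ = 0.216×0.87 = 0.18792, so σ² = 0.035314.
s+1 = μ(1−μ)/σ² = 0.1131/0.035314 = 3.2027, so s = α+β = 2.2027.
α = μs = 1.92, β = (1−μ)s = 0.29.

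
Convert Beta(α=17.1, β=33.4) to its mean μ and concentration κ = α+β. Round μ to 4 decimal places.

μ = 0.3386, κ = 50.5

κ = α+β = 17.1+33.4 = 50.5; μ = α/κ = 17.1/50.5 = 0.3386.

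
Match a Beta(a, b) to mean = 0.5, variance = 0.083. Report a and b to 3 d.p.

By moment matching, a+b = μ(1−μ)/σ² − 1 = (0.5·0.5)/0.083 − 1 = 3.0120 − 1 = 2.0120.
Since a/(a+b) = μ, a = 0.5·2.0120 = 1.006 and b = 0.5·2.0120 = 1.006.

a = 1.006, b = 1.006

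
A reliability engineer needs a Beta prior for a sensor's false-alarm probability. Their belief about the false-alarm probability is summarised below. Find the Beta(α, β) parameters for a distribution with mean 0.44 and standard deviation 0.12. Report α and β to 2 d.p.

α = 7.09, β = 9.02

First σ² = 0.0144. Setting α = μn, β = (1−μ)n with n = α+β,
μ(1−μ)/(n+1) = 0.0144 ⇒ n+1 = 0.2464/0.0144 = 17.1111 ⇒ n = 16.1111.
Hence α = 0.44×16.1111 = 7.09, β = 0.56×16.1111 = 9.02.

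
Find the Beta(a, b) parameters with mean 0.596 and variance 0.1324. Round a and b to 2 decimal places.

a = 0.49, b = 0.33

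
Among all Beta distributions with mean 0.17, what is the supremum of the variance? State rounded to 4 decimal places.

For fixed mean μ the Beta variance is μ(1−μ)/(α+β+1), increasing as α+β decreases.
Its least upper bound (not attained) is μ(1−μ) = 0.17·0.83 = 0.1411.

0.1411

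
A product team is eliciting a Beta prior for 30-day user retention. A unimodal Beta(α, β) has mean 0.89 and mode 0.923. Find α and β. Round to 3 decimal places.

α = 22.816, β = 2.820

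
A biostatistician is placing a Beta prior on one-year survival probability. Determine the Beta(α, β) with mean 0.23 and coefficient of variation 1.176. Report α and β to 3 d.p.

Var = (CV·μ)² = (1.176×0.23)² = 0.073159.
α+β = μ(1−μ)/Var − 1 = 0.1771/0.073159 − 1 = 1.4207.
Thus α = 0.23·1.4207 = 0.327 and β = 0.77·1.4207 = 1.094.

α = 0.327, β = 1.094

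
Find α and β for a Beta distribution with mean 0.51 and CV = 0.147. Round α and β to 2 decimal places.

Var = (CV·μ)² = (0.147×0.51)² = 0.005621.
α+β = μ(1−μ)/Var − 1 = 0.2499/0.005621 − 1 = 43.4622.
Thus α = 0.51·43.4622 = 22.17 and β = 0.49·43.4622 = 21.30.

α = 22.17, β = 21.30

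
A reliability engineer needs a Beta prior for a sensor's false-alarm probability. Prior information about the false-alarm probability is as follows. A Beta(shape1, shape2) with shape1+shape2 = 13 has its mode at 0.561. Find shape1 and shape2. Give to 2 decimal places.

shape1 = 7.17, shape2 = 5.83

Since the density peak of Beta(shape1,shape2) is at (shape1−1)/(shape1+shape2−2),
shape1 = 1 + 0.561(13−2) = 7.17 and shape2 = 13 − 7.17 = 5.83.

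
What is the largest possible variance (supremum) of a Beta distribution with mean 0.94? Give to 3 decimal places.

For fixed mean μ the Beta variance is μ(1−μ)/(α+β+1), increasing as α+β decreases.
Its least upper bound (not attained) is μ(1−μ) = 0.94·0.06 = 0.056.

0.056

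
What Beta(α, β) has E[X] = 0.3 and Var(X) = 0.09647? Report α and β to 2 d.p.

By moment matching, α+β = μ(1−μ)/σ² − 1 = (0.3·0.7)/0.09647 − 1 = 2.1768 − 1 = 1.1768.
Since α/(α+β) = μ, α = 0.3·1.1768 = 0.35 and β = 0.7·1.1768 = 0.82.

α = 0.35, β = 0.82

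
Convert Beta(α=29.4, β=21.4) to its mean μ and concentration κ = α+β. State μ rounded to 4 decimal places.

μ = 0.5787, κ = 50.8

κ = α+β = 29.4+21.4 = 50.8; μ = α/κ = 29.4/50.8 = 0.5787.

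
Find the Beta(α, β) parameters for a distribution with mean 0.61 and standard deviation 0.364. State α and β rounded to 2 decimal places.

α = 0.49, β = 0.31

Variance = 0.364² = 0.132496. The moment-matching identity α+β = μ(1−μ)/Var − 1 gives
α+β = 0.2379/0.132496 − 1 = 0.7955, so α = μ·0.7955 = 0.49 and β = (1−μ)·0.7955 = 0.31.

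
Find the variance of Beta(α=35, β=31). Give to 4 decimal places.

α+β = 66 and αβ = 1085, so Var = αβ/[(α+β)²(α+β+1)] = 1085/291852 = 0.0037.

0.0037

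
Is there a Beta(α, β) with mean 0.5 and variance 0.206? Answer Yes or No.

Yes

For any Beta, Var(X) < E[X]·(1−E[X]).
Here μ(1−μ) = 0.5×0.5 = 0.25, and 0.206 < 0.25.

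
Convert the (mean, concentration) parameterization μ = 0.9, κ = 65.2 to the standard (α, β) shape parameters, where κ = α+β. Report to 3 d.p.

α = 58.680, β = 6.520

α = μκ = 0.9×65.2 = 58.680 and β = (1−μ)κ = 0.1×65.2 = 6.520.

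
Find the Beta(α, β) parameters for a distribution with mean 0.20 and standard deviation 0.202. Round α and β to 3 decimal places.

First σ² = 0.040804. Setting α = μn, β = (1−μ)n with n = α+β,
μ(1−μ)/(n+1) = 0.040804 ⇒ n+1 = 0.1600/0.040804 = 3.9212 ⇒ n = 2.9212.
Hence α = 0.20×2.9212 = 0.584, β = 0.80×2.9212 = 2.337.

α = 0.584, β = 2.337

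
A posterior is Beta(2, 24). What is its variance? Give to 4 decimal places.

μ = 2/26 = 0.076923; Var = μ(1−μ)/(α+β+1) = 0.0710059/27 = 0.0026.

0.0026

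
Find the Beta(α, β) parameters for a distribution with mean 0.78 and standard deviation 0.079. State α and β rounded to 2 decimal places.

α = 20.67, β = 5.83

First σ² = 0.006241. Setting α = μn, β = (1−μ)n with n = α+β,
μ(1−μ)/(n+1) = 0.006241 ⇒ n+1 = 0.1716/0.006241 = 27.4956 ⇒ n = 26.4956.
Hence α = 0.78×26.4956 = 20.67, β = 0.22×26.4956 = 5.83.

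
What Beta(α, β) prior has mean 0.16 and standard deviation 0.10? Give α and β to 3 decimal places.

σ² = 0.10² = 0.0100.
With s = α+β, Var = μ(1−μ)/(s+1), so s+1 = (0.16×0.84)/0.0100 = 13.4400 and s = 12.4400.
α = μs = 1.990, β = (1−μ)s = 10.450.

α = 1.990, β = 10.450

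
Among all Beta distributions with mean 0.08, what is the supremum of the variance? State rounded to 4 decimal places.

Var = μ(1−μ)/(α+β+1), which approaches μ(1−μ) as α+β → 0.
So the supremum is μ(1−μ) = 0.08×0.92 = 0.0736.

0.0736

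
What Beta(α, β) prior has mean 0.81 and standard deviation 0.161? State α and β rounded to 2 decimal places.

α = 4.00, β = 0.94

Variance = 0.161² = 0.025921. The moment-matching identity α+β = μ(1−μ)/Var − 1 gives
α+β = 0.1539/0.025921 − 1 = 4.9373, so α = μ·4.9373 = 4.00 and β = (1−μ)·4.9373 = 0.94.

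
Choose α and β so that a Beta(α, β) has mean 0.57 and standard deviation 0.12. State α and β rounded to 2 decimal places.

α = 9.13, β = 6.89

First σ² = 0.0144. Setting α = μn, β = (1−μ)n with n = α+β,
μ(1−μ)/(n+1) = 0.0144 ⇒ n+1 = 0.2451/0.0144 = 17.0208 ⇒ n = 16.0208.
Hence α = 0.57×16.0208 = 9.13, β = 0.43×16.0208 = 6.89.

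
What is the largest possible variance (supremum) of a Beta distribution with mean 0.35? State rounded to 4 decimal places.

Var = μ(1−μ)/(α+β+1), which approaches μ(1−μ) as α+β → 0.
So the supremum is μ(1−μ) = 0.35×0.65 = 0.2275.

0.2275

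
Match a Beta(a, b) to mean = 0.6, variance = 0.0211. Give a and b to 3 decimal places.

By moment matching, a+b = μ(1−μ)/σ² − 1 = (0.6·0.4)/0.0211 − 1 = 11.3744 − 1 = 10.3744.
Since a/(a+b) = μ, a = 0.6·10.3744 = 6.225 and b = 0.4·10.3744 = 4.150.

a = 6.225, b = 4.150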